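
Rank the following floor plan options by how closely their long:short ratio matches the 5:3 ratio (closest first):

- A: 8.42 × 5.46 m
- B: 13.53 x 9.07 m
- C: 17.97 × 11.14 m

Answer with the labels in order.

A: 8.42/5.46 ≈ 1.542 → |1.542 − 1.667| = 0.125
B: 13.53/9.07 ≈ 1.492 → |1.492 − 1.667| = 0.175
C: 17.97/11.14 ≈ 1.613 → |1.613 − 1.667| = 0.054

C, A, B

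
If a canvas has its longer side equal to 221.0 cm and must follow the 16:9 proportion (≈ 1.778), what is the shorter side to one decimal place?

16:9 ≈ 1.77778.
Shorter side = 221.0 ÷ 1.77778 ≈ 124.312 → 124.3 cm.

124.3 cm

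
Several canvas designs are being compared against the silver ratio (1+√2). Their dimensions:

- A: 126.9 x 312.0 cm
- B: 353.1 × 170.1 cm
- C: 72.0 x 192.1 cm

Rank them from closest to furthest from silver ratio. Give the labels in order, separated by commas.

A, C, B

A: 312.0/126.9 ≈ 2.459 → |2.459 − 2.414| = 0.045
B: 353.1/170.1 ≈ 2.076 → |2.076 − 2.414| = 0.338
C: 192.1/72.0 ≈ 2.668 → |2.668 − 2.414| = 0.254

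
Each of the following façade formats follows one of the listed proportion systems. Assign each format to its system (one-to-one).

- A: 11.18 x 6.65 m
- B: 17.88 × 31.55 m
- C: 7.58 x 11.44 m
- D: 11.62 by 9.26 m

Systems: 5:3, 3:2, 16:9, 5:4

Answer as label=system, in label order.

A=5:3, B=16:9, C=3:2, D=5:4

Ratios: A ≈ 1.681; B ≈ 1.765; C ≈ 1.509; D ≈ 1.255.
Targets: 5:3 ≈ 1.667; 3:2 ≈ 1.500; 16:9 ≈ 1.778; 5:4 ≈ 1.250.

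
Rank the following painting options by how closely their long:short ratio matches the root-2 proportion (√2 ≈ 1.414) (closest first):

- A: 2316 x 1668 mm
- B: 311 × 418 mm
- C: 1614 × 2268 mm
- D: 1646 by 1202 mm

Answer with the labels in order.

Ratios: A = 2316 / 1668 ≈ 1.388; B = 418 / 311 ≈ 1.344; C = 2268 / 1614 ≈ 1.405; D = 1646 / 1202 ≈ 1.369.
|Δ from 1.414|: A 0.026; B 0.070; C 0.009; D 0.045.

C, A, D, B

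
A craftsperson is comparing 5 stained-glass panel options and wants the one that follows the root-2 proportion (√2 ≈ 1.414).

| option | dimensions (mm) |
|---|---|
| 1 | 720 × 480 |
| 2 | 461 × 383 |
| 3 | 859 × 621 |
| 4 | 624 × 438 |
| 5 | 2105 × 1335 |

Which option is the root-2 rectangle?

4

Target root-2 ≈ 1.414.
1: 1.500 (Δ0.086)  2: 1.204 (Δ0.210)  3: 1.383 (Δ0.031)  4: 1.425 (Δ0.011)  5: 1.577 (Δ0.163)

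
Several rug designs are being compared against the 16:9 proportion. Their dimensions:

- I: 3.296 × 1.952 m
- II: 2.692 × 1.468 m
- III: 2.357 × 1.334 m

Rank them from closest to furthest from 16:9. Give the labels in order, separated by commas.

Ratios: I = 3.296 / 1.952 ≈ 1.689; II = 2.692 / 1.468 ≈ 1.834; III = 2.357 / 1.334 ≈ 1.767.
|Δ from 1.778|: I 0.089; II 0.056; III 0.011.

III, II, I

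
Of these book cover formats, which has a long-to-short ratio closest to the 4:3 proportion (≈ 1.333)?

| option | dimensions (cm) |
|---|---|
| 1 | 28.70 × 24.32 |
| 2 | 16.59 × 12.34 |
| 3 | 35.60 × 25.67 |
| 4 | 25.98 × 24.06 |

2

Target 4:3 ≈ 1.333.
1: 1.180 (Δ0.153)  2: 1.344 (Δ0.011)  3: 1.387 (Δ0.054)  4: 1.080 (Δ0.253)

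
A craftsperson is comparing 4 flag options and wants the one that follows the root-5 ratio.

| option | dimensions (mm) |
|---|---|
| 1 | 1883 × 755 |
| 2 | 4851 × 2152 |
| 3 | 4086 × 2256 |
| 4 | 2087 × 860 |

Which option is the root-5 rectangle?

Ratios (long/short): 1 ≈ 2.494; 2 ≈ 2.254; 3 ≈ 1.811; 4 ≈ 2.427.
root-5 ≈ 2.236; option 2 is nearest (Δ 0.018).

2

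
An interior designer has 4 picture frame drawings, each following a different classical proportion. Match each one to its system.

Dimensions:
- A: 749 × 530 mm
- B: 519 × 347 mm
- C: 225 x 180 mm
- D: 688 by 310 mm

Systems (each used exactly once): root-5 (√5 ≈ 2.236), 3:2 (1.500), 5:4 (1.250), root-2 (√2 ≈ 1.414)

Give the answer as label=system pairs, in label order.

Ratios: A ≈ 1.413; B ≈ 1.496; C ≈ 1.250; D ≈ 2.219.
Targets: root-5 ≈ 2.236; 3:2 ≈ 1.500; 5:4 ≈ 1.250; root-2 ≈ 1.414.

A=root-2, B=3:2, C=5:4, D=root-5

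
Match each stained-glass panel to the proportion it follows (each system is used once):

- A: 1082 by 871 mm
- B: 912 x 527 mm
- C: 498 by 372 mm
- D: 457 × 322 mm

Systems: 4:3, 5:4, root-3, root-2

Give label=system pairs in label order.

Ratios: A ≈ 1.242; B ≈ 1.731; C ≈ 1.339; D ≈ 1.419.
Targets: 4:3 ≈ 1.333; 5:4 ≈ 1.250; root-3 ≈ 1.732; root-2 ≈ 1.414.

A=5:4, B=root-3, C=4:3, D=root-2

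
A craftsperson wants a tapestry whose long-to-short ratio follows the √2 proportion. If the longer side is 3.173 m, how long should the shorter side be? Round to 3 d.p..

2.244 m

root-2 ≈ 1.41421.
Shorter side = 3.173 ÷ 1.41421 ≈ 2.24366 → 2.244 m.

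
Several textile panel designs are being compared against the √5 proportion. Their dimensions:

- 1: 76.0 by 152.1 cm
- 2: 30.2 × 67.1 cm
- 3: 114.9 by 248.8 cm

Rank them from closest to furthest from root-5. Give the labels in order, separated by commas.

2, 3, 1

Ratios: 1 = 152.1 / 76.0 ≈ 2.001; 2 = 67.1 / 30.2 ≈ 2.222; 3 = 248.8 / 114.9 ≈ 2.165.
|Δ from 2.236|: 1 0.235; 2 0.014; 3 0.071.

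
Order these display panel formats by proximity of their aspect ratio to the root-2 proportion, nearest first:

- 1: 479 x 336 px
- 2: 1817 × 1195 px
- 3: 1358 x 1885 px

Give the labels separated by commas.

1, 3, 2

Ratios: 1 = 479 / 336 ≈ 1.426; 2 = 1817 / 1195 ≈ 1.521; 3 = 1885 / 1358 ≈ 1.388.
|Δ from 1.414|: 1 0.012; 2 0.107; 3 0.026.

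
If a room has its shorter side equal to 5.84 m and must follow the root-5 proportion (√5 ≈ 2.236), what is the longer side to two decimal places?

root-5 ≈ 2.23607.
Longer side = 5.84 × 2.23607 ≈ 13.0586 → 13.06 m.

13.06 m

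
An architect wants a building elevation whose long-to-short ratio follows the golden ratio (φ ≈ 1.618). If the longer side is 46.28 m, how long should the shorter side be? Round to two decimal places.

28.60 m

golden ratio ≈ 1.61803.
Shorter side = 46.28 ÷ 1.61803 ≈ 28.6027 → 28.60 m.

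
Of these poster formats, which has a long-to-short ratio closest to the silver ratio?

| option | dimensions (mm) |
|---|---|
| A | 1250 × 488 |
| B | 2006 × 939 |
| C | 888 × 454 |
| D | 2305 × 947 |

Ratios (long/short): A ≈ 2.561; B ≈ 2.136; C ≈ 1.956; D ≈ 2.434.
silver ratio ≈ 2.414; option D is nearest (Δ 0.020).

D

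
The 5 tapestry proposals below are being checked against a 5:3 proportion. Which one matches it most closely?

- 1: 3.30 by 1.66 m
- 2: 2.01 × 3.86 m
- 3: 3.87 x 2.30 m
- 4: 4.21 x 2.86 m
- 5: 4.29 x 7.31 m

Target 5:3 ≈ 1.667.
1: 1.988 (Δ0.321)  2: 1.920 (Δ0.253)  3: 1.683 (Δ0.016)  4: 1.472 (Δ0.195)  5: 1.704 (Δ0.037)

3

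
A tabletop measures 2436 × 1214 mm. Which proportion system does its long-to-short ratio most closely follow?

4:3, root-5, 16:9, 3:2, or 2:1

2:1

Ratio = 2436 / 1214 ≈ 2.007.
Distances: 4:3 1.333 (Δ 0.674); root-5 2.236 (Δ 0.229); 16:9 1.778 (Δ 0.229); 3:2 1.500 (Δ 0.507); 2:1 2.000 (Δ 0.007).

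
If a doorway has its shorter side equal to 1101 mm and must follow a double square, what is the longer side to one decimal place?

2:1 = 2.00000.
Longer side = 1101 × 2.00000 ≈ 2202.000 → 2202.0 mm.

2202.0 mm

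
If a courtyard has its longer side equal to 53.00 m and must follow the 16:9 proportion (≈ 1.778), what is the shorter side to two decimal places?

29.81 m

16:9 ≈ 1.77778.
Shorter side = 53.00 ÷ 1.77778 ≈ 29.8125 → 29.81 m.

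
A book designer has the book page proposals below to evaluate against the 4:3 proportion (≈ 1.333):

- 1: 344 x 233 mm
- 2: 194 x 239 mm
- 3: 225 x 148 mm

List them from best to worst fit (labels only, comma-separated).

1: 344/233 ≈ 1.476 → |1.476 − 1.333| = 0.143
2: 239/194 ≈ 1.232 → |1.232 − 1.333| = 0.101
3: 225/148 ≈ 1.520 → |1.520 − 1.333| = 0.187

2, 1, 3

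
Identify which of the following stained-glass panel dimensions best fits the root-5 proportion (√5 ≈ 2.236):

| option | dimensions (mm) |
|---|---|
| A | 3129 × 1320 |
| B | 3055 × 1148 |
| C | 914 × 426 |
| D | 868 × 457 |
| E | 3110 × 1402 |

E

Ratios (long/short): A ≈ 2.370; B ≈ 2.661; C ≈ 2.146; D ≈ 1.899; E ≈ 2.218.
root-5 ≈ 2.236; option E is nearest (Δ 0.018).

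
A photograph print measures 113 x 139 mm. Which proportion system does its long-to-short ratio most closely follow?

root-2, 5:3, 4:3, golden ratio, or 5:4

5:4

139/113 ≈ 1.230. Nearest candidates are 5:4 (1.250, off by 0.020) and 4:3 (1.333, off by 0.103).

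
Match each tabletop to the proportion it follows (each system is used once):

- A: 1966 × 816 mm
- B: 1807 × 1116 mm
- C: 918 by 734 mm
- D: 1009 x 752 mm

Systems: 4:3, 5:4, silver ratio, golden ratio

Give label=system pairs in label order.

Ratios: A ≈ 2.409; B ≈ 1.619; C ≈ 1.251; D ≈ 1.342.
Targets: 4:3 ≈ 1.333; 5:4 ≈ 1.250; silver ratio ≈ 2.414; golden ratio ≈ 1.618.

A=silver ratio, B=golden ratio, C=5:4, D=4:3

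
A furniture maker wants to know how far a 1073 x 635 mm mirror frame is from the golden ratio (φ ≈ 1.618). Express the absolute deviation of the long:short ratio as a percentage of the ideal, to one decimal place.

4.4%

Ratio = 1073 / 635 ≈ 1.6898.
Ideal golden ratio ≈ 1.6180. |1.6898 − 1.6180| / 1.6180 ≈ 4.44% → 4.4%.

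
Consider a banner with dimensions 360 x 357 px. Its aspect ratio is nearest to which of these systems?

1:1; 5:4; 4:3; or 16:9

360/357 ≈ 1.008. Nearest candidates are 1:1 (1.000, off by 0.008) and 5:4 (1.250, off by 0.242).

1:1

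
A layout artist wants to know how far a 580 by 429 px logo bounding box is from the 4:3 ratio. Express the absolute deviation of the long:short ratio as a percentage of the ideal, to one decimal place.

1.4%

Ratio = 580 / 429 ≈ 1.3520.
Ideal 4:3 ≈ 1.3333. |1.3520 − 1.3333| / 1.3333 ≈ 1.40% → 1.4%.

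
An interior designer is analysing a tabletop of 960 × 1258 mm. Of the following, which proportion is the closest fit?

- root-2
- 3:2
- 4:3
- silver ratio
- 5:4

4:3

Ratio = 1258 / 960 ≈ 1.310.
Distances: root-2 1.414 (Δ 0.104); 3:2 1.500 (Δ 0.190); 4:3 1.333 (Δ 0.023); silver ratio 2.414 (Δ 1.104); 5:4 1.250 (Δ 0.060).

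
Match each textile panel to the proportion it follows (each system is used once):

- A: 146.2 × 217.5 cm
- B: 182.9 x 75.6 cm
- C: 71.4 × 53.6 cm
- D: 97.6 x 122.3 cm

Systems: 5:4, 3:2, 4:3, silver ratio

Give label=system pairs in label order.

A=3:2, B=silver ratio, C=4:3, D=5:4

A = 217.5/146.2 ≈ 1.488 → 3:2 (1.500)
B = 182.9/75.6 ≈ 2.419 → silver ratio (2.414)
C = 71.4/53.6 ≈ 1.332 → 4:3 (1.333)
D = 122.3/97.6 ≈ 1.253 → 5:4 (1.250)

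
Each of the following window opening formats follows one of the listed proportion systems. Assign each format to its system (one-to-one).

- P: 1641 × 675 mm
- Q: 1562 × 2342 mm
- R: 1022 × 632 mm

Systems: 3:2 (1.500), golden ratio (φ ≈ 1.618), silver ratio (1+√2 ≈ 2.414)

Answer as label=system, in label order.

Ratios: P ≈ 2.431; Q ≈ 1.499; R ≈ 1.617.
Targets: 3:2 ≈ 1.500; golden ratio ≈ 1.618; silver ratio ≈ 2.414.

P=silver ratio, Q=3:2, R=golden ratio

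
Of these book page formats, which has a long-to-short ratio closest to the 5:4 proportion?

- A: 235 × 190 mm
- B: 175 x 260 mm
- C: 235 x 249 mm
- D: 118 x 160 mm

Ratios (long/short): A ≈ 1.237; B ≈ 1.486; C ≈ 1.060; D ≈ 1.356.
5:4 ≈ 1.250; option A is nearest (Δ 0.013).

A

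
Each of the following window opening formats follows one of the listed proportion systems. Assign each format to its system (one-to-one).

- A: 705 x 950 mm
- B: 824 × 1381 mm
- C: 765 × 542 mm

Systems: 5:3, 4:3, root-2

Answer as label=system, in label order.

A=4:3, B=5:3, C=root-2

A = 950/705 ≈ 1.348 → 4:3 (1.333)
B = 1381/824 ≈ 1.676 → 5:3 (1.667)
C = 765/542 ≈ 1.411 → root-2 (1.414)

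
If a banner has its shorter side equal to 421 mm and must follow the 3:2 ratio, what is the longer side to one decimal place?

631.5 mm

3:2 = 1.50000.
Longer side = 421 × 1.50000 ≈ 631.500 → 631.5 mm.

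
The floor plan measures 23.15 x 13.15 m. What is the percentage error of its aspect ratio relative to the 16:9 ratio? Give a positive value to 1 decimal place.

1.0%

Ratio = 23.15 / 13.15 ≈ 1.7605.
Ideal 16:9 ≈ 1.7778. |1.7605 − 1.7778| / 1.7778 ≈ 0.97% → 1.0%.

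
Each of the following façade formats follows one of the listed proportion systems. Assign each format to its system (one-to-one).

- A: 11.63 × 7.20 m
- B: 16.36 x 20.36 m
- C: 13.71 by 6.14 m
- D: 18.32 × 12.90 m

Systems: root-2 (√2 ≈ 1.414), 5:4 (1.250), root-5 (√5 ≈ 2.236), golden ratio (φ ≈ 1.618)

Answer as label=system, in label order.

Ratios: A ≈ 1.615; B ≈ 1.244; C ≈ 2.233; D ≈ 1.420.
Targets: root-2 ≈ 1.414; 5:4 ≈ 1.250; root-5 ≈ 2.236; golden ratio ≈ 1.618.

A=golden ratio, B=5:4, C=root-5, D=root-2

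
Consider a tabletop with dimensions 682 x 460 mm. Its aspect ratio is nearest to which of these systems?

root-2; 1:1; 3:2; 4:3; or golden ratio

3:2

Ratio = 682 / 460 ≈ 1.483.
Distances: root-2 1.414 (Δ 0.069); 1:1 1.000 (Δ 0.483); 3:2 1.500 (Δ 0.017); 4:3 1.333 (Δ 0.150); golden ratio 1.618 (Δ 0.135).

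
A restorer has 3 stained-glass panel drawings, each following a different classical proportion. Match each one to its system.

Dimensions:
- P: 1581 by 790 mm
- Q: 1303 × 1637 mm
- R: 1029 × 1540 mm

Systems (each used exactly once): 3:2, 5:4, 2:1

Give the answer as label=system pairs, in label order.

P = 1581/790 ≈ 2.001 → 2:1 (2.000)
Q = 1637/1303 ≈ 1.256 → 5:4 (1.250)
R = 1540/1029 ≈ 1.497 → 3:2 (1.500)

P=2:1, Q=5:4, R=3:2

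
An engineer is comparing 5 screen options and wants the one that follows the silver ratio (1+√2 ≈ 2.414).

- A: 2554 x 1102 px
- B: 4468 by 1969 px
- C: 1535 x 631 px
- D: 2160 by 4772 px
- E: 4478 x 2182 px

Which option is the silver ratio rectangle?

Ratios (long/short): A ≈ 2.318; B ≈ 2.269; C ≈ 2.433; D ≈ 2.209; E ≈ 2.052.
silver ratio ≈ 2.414; option C is nearest (Δ 0.019).

C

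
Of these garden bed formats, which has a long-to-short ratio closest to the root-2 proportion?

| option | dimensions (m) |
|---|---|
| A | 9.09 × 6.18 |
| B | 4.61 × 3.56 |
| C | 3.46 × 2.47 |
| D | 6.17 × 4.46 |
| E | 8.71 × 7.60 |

Ratios (long/short): A ≈ 1.471; B ≈ 1.295; C ≈ 1.401; D ≈ 1.383; E ≈ 1.146.
root-2 ≈ 1.414; option C is nearest (Δ 0.013).

C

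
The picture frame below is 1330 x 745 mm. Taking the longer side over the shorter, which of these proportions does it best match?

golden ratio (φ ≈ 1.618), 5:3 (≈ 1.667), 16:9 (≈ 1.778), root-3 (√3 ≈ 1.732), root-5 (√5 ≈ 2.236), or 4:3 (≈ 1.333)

16:9

1330/745 ≈ 1.785. Nearest candidates are 16:9 (1.778, off by 0.007) and root-3 (1.732, off by 0.053).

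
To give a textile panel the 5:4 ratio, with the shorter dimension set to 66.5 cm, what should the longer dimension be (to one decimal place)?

5:4 = 1.25000.
Longer side = 66.5 × 1.25000 ≈ 83.125 → 83.1 cm.

83.1 cm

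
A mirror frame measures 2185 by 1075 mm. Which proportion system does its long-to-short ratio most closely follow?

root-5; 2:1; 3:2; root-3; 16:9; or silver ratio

2:1

2185/1075 ≈ 2.033. Nearest candidates are 2:1 (2.000, off by 0.033) and root-5 (2.236, off by 0.203).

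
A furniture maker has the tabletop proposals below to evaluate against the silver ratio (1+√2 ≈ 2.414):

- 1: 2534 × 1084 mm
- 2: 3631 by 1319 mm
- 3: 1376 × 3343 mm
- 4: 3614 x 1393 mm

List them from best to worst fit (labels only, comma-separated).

1: 2534/1084 ≈ 2.338 → |2.338 − 2.414| = 0.076
2: 3631/1319 ≈ 2.753 → |2.753 − 2.414| = 0.339
3: 3343/1376 ≈ 2.430 → |2.430 − 2.414| = 0.016
4: 3614/1393 ≈ 2.594 → |2.594 − 2.414| = 0.180

3, 1, 4, 2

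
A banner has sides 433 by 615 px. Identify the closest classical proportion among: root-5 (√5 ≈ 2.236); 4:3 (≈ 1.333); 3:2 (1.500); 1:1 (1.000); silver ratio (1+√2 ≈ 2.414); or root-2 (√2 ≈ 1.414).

root-2

Ratio = 615 / 433 ≈ 1.420.
Distances: root-5 2.236 (Δ 0.816); 4:3 1.333 (Δ 0.087); 3:2 1.500 (Δ 0.080); 1:1 1.000 (Δ 0.420); silver ratio 2.414 (Δ 0.994); root-2 1.414 (Δ 0.006).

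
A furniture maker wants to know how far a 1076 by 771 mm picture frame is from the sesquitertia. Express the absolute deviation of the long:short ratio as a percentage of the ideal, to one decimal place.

Ratio = 1076 / 771 ≈ 1.3956.
Ideal 4:3 ≈ 1.3333. |1.3956 − 1.3333| / 1.3333 ≈ 4.67% → 4.7%.

4.7%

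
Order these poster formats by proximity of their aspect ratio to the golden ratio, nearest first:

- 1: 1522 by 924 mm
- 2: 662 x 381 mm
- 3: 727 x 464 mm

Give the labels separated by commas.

Ratios: 1 = 1522 / 924 ≈ 1.647; 2 = 662 / 381 ≈ 1.738; 3 = 727 / 464 ≈ 1.567.
|Δ from 1.618|: 1 0.029; 2 0.120; 3 0.051.

1, 3, 2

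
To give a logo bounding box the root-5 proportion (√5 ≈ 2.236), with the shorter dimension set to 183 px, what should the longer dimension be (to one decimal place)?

root-5 ≈ 2.23607.
Longer side = 183 × 2.23607 ≈ 409.201 → 409.2 px.

409.2 px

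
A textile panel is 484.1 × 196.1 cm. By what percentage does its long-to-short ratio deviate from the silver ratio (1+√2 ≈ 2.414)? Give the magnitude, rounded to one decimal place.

2.3%

Ratio = 484.1 / 196.1 ≈ 2.4686.
Ideal silver ratio ≈ 2.4142. |2.4686 − 2.4142| / 2.4142 ≈ 2.25% → 2.3%.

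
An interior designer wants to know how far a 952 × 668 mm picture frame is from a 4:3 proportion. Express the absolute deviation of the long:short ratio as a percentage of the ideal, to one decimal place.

Ratio = 952 / 668 ≈ 1.4251.
Ideal 4:3 ≈ 1.3333. |1.4251 − 1.3333| / 1.3333 ≈ 6.89% → 6.9%.

6.9%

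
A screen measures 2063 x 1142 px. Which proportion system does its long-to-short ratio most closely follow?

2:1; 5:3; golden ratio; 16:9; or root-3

2063/1142 ≈ 1.806. Nearest candidates are 16:9 (1.778, off by 0.028) and root-3 (1.732, off by 0.074).

16:9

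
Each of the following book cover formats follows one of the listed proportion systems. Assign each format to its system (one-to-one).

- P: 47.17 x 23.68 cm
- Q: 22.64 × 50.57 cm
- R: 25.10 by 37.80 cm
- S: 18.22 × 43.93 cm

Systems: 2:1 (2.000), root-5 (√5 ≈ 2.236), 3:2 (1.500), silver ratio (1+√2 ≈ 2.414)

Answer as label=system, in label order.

Ratios: P ≈ 1.992; Q ≈ 2.234; R ≈ 1.506; S ≈ 2.411.
Targets: 2:1 ≈ 2.000; root-5 ≈ 2.236; 3:2 ≈ 1.500; silver ratio ≈ 2.414.

P=2:1, Q=root-5, R=3:2, S=silver ratio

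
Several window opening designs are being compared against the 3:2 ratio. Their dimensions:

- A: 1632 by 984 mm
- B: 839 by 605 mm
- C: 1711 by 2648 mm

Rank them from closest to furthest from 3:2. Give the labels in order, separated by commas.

Ratios: A = 1632 / 984 ≈ 1.659; B = 839 / 605 ≈ 1.387; C = 2648 / 1711 ≈ 1.548.
|Δ from 1.500|: A 0.159; B 0.113; C 0.048.

C, B, A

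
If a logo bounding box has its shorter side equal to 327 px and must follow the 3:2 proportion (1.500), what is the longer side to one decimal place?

490.5 px

3:2 = 1.50000.
Longer side = 327 × 1.50000 ≈ 490.500 → 490.5 px.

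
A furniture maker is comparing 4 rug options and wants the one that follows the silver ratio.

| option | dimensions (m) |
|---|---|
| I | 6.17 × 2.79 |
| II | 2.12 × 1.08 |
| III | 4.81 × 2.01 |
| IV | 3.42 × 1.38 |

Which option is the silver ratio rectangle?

Ratios (long/short): I ≈ 2.211; II ≈ 1.963; III ≈ 2.393; IV ≈ 2.478.
silver ratio ≈ 2.414; option III is nearest (Δ 0.021).

III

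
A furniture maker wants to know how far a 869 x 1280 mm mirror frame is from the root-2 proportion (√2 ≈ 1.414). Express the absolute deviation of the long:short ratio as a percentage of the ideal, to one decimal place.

Ratio = 1280 / 869 ≈ 1.4730.
Ideal root-2 ≈ 1.4142. |1.4730 − 1.4142| / 1.4142 ≈ 4.16% → 4.2%.

4.2%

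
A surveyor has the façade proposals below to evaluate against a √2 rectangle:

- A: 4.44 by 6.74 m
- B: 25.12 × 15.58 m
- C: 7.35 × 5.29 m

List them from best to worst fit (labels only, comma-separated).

Ratios: A = 6.74 / 4.44 ≈ 1.518; B = 25.12 / 15.58 ≈ 1.612; C = 7.35 / 5.29 ≈ 1.389.
|Δ from 1.414|: A 0.104; B 0.198; C 0.025.

C, A, B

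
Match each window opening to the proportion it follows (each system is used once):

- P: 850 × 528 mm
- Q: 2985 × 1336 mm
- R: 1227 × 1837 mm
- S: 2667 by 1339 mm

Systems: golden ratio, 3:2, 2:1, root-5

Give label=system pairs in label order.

P=golden ratio, Q=root-5, R=3:2, S=2:1

P = 850/528 ≈ 1.610 → golden ratio (1.618)
Q = 2985/1336 ≈ 2.234 → root-5 (2.236)
R = 1837/1227 ≈ 1.497 → 3:2 (1.500)
S = 2667/1339 ≈ 1.992 → 2:1 (2.000)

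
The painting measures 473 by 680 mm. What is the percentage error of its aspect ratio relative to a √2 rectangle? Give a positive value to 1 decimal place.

Ratio = 680 / 473 ≈ 1.4376.
Ideal root-2 ≈ 1.4142. |1.4376 − 1.4142| / 1.4142 ≈ 1.65% → 1.7%.

1.7%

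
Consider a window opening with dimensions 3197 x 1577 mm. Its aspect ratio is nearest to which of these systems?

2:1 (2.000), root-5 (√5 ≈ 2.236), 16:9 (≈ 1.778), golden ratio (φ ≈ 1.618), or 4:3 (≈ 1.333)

2:1

Ratio = 3197 / 1577 ≈ 2.027.
Distances: 2:1 2.000 (Δ 0.027); root-5 2.236 (Δ 0.209); 16:9 1.778 (Δ 0.249); golden ratio 1.618 (Δ 0.409); 4:3 1.333 (Δ 0.694).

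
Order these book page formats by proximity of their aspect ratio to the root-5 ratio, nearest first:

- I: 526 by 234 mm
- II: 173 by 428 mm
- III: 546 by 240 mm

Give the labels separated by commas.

Ratios: I = 526 / 234 ≈ 2.248; II = 428 / 173 ≈ 2.474; III = 546 / 240 ≈ 2.275.
|Δ from 2.236|: I 0.012; II 0.238; III 0.039.

I, III, II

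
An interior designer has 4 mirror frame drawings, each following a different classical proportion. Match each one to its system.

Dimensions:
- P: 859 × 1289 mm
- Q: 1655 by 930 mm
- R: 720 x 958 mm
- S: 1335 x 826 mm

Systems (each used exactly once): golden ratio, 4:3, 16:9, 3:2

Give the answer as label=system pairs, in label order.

Ratios: P ≈ 1.501; Q ≈ 1.780; R ≈ 1.331; S ≈ 1.616.
Targets: golden ratio ≈ 1.618; 4:3 ≈ 1.333; 16:9 ≈ 1.778; 3:2 ≈ 1.500.

P=3:2, Q=16:9, R=4:3, S=golden ratio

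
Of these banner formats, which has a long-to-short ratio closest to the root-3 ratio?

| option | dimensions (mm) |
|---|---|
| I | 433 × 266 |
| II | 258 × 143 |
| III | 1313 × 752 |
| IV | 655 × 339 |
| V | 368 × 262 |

Ratios (long/short): I ≈ 1.628; II ≈ 1.804; III ≈ 1.746; IV ≈ 1.932; V ≈ 1.405.
root-3 ≈ 1.732; option III is nearest (Δ 0.014).

III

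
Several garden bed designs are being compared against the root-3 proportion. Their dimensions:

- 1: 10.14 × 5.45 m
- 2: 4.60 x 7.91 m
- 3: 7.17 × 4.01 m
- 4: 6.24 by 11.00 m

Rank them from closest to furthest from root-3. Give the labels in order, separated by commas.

1: 10.14/5.45 ≈ 1.861 → |1.861 − 1.732| = 0.129
2: 7.91/4.60 ≈ 1.720 → |1.720 − 1.732| = 0.012
3: 7.17/4.01 ≈ 1.788 → |1.788 − 1.732| = 0.056
4: 11.00/6.24 ≈ 1.763 → |1.763 − 1.732| = 0.031

2, 4, 3, 1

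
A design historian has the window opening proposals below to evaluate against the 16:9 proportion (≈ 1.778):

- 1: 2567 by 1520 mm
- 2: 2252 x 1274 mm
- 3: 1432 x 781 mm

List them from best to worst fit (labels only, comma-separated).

Ratios: 1 = 2567 / 1520 ≈ 1.689; 2 = 2252 / 1274 ≈ 1.768; 3 = 1432 / 781 ≈ 1.834.
|Δ from 1.778|: 1 0.089; 2 0.010; 3 0.056.

2, 3, 1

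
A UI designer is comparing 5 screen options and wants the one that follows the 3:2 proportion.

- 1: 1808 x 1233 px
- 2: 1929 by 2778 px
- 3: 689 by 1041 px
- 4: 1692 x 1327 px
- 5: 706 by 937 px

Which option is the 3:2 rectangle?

3

Target 3:2 ≈ 1.500.
1: 1.466 (Δ0.034)  2: 1.440 (Δ0.060)  3: 1.511 (Δ0.011)  4: 1.275 (Δ0.225)  5: 1.327 (Δ0.173)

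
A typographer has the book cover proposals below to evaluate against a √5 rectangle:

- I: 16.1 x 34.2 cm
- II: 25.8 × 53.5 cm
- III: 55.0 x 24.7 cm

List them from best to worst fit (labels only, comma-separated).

III, I, II

I: 34.2/16.1 ≈ 2.124 → |2.124 − 2.236| = 0.112
II: 53.5/25.8 ≈ 2.074 → |2.074 − 2.236| = 0.162
III: 55.0/24.7 ≈ 2.227 → |2.227 − 2.236| = 0.009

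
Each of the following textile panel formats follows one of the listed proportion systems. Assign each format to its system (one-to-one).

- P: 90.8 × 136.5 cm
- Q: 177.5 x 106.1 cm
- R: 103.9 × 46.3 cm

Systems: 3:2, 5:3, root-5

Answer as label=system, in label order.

P=3:2, Q=5:3, R=root-5

P = 136.5/90.8 ≈ 1.503 → 3:2 (1.500)
Q = 177.5/106.1 ≈ 1.673 → 5:3 (1.667)
R = 103.9/46.3 ≈ 2.244 → root-5 (2.236)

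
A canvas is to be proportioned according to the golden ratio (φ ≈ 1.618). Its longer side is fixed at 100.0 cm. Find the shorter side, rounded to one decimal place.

61.8 cm

golden ratio ≈ 1.61803.
Shorter side = 100.0 ÷ 1.61803 ≈ 61.804 → 61.8 cm.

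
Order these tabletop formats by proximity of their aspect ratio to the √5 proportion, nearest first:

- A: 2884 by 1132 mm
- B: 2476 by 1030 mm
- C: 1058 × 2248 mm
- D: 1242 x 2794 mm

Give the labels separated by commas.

D, C, B, A

Ratios: A = 2884 / 1132 ≈ 2.548; B = 2476 / 1030 ≈ 2.404; C = 2248 / 1058 ≈ 2.125; D = 2794 / 1242 ≈ 2.250.
|Δ from 2.236|: A 0.312; B 0.168; C 0.111; D 0.014.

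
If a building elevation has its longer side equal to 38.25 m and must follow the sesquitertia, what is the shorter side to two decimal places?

28.69 m

4:3 ≈ 1.33333.
Shorter side = 38.25 ÷ 1.33333 ≈ 28.6876 → 28.69 m.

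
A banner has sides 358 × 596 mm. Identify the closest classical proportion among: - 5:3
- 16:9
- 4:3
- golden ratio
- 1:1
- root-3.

596/358 ≈ 1.665. Nearest candidates are 5:3 (1.667, off by 0.002) and golden ratio (1.618, off by 0.047).

5:3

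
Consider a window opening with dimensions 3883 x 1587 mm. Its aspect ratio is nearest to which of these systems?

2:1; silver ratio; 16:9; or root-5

silver ratio

Ratio = 3883 / 1587 ≈ 2.447.
Distances: 2:1 2.000 (Δ 0.447); silver ratio 2.414 (Δ 0.033); 16:9 1.778 (Δ 0.669); root-5 2.236 (Δ 0.211).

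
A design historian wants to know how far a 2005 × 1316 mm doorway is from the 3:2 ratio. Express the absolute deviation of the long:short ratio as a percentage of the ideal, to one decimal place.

Ratio = 2005 / 1316 ≈ 1.5236.
Ideal 3:2 = 1.5000. |1.5236 − 1.5000| / 1.5000 ≈ 1.57% → 1.6%.

1.6%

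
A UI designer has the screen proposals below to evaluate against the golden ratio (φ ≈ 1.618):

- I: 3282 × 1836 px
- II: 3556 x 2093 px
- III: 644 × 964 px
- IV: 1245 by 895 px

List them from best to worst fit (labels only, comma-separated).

Ratios: I = 3282 / 1836 ≈ 1.788; II = 3556 / 2093 ≈ 1.699; III = 964 / 644 ≈ 1.497; IV = 1245 / 895 ≈ 1.391.
|Δ from 1.618|: I 0.170; II 0.081; III 0.121; IV 0.227.

II, III, I, IV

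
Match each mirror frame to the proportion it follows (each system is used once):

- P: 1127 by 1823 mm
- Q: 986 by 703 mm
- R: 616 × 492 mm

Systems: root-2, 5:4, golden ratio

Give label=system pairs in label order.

Ratios: P ≈ 1.618; Q ≈ 1.403; R ≈ 1.252.
Targets: root-2 ≈ 1.414; 5:4 ≈ 1.250; golden ratio ≈ 1.618.

P=golden ratio, Q=root-2, R=5:4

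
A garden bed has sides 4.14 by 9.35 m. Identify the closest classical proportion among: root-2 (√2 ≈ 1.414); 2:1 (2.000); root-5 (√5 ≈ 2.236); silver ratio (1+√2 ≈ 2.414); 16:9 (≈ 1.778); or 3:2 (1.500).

Ratio = 9.35 / 4.14 ≈ 2.258.
Distances: root-2 1.414 (Δ 0.844); 2:1 2.000 (Δ 0.258); root-5 2.236 (Δ 0.022); silver ratio 2.414 (Δ 0.156); 16:9 1.778 (Δ 0.480); 3:2 1.500 (Δ 0.758).

root-5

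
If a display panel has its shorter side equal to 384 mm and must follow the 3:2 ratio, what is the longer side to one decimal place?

3:2 = 1.50000.
Longer side = 384 × 1.50000 ≈ 576.000 → 576.0 mm.

576.0 mm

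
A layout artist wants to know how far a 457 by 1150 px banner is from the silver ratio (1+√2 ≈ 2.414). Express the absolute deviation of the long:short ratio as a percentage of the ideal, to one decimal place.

Ratio = 1150 / 457 ≈ 2.5164.
Ideal silver ratio ≈ 2.4142. |2.5164 − 2.4142| / 2.4142 ≈ 4.23% → 4.2%.

4.2%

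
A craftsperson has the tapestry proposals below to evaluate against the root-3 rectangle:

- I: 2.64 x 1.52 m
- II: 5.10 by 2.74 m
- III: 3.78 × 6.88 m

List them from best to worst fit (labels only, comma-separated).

I: 2.64/1.52 ≈ 1.737 → |1.737 − 1.732| = 0.005
II: 5.10/2.74 ≈ 1.861 → |1.861 − 1.732| = 0.129
III: 6.88/3.78 ≈ 1.820 → |1.820 − 1.732| = 0.088

I, III, II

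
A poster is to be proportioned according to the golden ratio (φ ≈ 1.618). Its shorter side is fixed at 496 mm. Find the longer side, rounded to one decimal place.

golden ratio ≈ 1.61803.
Longer side = 496 × 1.61803 ≈ 802.543 → 802.5 mm.

802.5 mm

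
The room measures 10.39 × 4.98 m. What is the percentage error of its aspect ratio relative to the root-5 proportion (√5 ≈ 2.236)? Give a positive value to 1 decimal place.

6.7%

Ratio = 10.39 / 4.98 ≈ 2.0863.
Ideal root-5 ≈ 2.2361. |2.0863 − 2.2361| / 2.2361 ≈ 6.70% → 6.7%.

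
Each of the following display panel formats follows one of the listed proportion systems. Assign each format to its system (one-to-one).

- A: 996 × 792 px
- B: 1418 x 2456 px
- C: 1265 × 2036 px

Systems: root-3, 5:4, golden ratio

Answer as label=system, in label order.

A=5:4, B=root-3, C=golden ratio

Ratios: A ≈ 1.258; B ≈ 1.732; C ≈ 1.609.
Targets: root-3 ≈ 1.732; 5:4 ≈ 1.250; golden ratio ≈ 1.618.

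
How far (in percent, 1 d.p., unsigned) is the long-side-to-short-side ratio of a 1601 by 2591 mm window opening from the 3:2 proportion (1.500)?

Ratio = 2591 / 1601 ≈ 1.6184.
Ideal 3:2 = 1.5000. |1.6184 − 1.5000| / 1.5000 ≈ 7.89% → 7.9%.

7.9%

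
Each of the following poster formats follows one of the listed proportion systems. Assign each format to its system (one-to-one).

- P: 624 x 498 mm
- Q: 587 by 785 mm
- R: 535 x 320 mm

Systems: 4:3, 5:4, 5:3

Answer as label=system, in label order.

P=5:4, Q=4:3, R=5:3

P = 624/498 ≈ 1.253 → 5:4 (1.250)
Q = 785/587 ≈ 1.337 → 4:3 (1.333)
R = 535/320 ≈ 1.672 → 5:3 (1.667)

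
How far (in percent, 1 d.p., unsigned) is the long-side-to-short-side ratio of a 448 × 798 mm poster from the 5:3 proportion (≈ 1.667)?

Ratio = 798 / 448 ≈ 1.7812.
Ideal 5:3 ≈ 1.6667. |1.7812 − 1.6667| / 1.6667 ≈ 6.87% → 6.9%.

6.9%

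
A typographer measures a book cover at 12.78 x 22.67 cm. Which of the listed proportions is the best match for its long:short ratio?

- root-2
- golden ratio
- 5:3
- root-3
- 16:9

16:9

22.67/12.78 ≈ 1.774. Nearest candidates are 16:9 (1.778, off by 0.004) and root-3 (1.732, off by 0.042).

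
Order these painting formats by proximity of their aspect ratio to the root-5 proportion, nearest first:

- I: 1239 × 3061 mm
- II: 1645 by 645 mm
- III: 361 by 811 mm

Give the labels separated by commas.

III, I, II

I: 3061/1239 ≈ 2.471 → |2.471 − 2.236| = 0.235
II: 1645/645 ≈ 2.550 → |2.550 − 2.236| = 0.314
III: 811/361 ≈ 2.247 → |2.247 − 2.236| = 0.011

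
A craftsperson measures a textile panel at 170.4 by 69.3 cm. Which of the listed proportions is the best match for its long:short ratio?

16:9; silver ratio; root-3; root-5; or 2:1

silver ratio

Ratio = 170.4 / 69.3 ≈ 2.459.
Distances: 16:9 1.778 (Δ 0.681); silver ratio 2.414 (Δ 0.045); root-3 1.732 (Δ 0.727); root-5 2.236 (Δ 0.223); 2:1 2.000 (Δ 0.459).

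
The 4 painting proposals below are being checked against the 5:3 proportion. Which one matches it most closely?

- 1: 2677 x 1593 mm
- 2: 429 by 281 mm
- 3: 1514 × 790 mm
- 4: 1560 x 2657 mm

1

Target 5:3 ≈ 1.667.
1: 1.680 (Δ0.013)  2: 1.527 (Δ0.140)  3: 1.916 (Δ0.249)  4: 1.703 (Δ0.036)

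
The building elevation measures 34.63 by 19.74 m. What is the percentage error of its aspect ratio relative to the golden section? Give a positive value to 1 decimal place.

Ratio = 34.63 / 19.74 ≈ 1.7543.
Ideal golden ratio ≈ 1.6180. |1.7543 − 1.6180| / 1.6180 ≈ 8.42% → 8.4%.

8.4%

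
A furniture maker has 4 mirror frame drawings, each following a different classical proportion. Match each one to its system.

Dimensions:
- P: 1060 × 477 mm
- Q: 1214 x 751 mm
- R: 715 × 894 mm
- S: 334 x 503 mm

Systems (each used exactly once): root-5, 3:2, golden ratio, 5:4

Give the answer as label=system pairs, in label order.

P=root-5, Q=golden ratio, R=5:4, S=3:2

Ratios: P ≈ 2.222; Q ≈ 1.617; R ≈ 1.250; S ≈ 1.506.
Targets: root-5 ≈ 2.236; 3:2 ≈ 1.500; golden ratio ≈ 1.618; 5:4 ≈ 1.250.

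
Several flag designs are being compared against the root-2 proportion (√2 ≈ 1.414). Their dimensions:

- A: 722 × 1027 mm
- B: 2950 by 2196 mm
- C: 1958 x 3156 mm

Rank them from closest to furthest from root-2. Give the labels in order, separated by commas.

A: 1027/722 ≈ 1.422 → |1.422 − 1.414| = 0.008
B: 2950/2196 ≈ 1.343 → |1.343 − 1.414| = 0.071
C: 3156/1958 ≈ 1.612 → |1.612 − 1.414| = 0.198

A, B, C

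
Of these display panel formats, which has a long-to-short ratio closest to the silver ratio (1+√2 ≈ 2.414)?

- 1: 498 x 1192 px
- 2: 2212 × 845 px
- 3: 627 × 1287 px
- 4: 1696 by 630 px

Ratios (long/short): 1 ≈ 2.394; 2 ≈ 2.618; 3 ≈ 2.053; 4 ≈ 2.692.
silver ratio ≈ 2.414; option 1 is nearest (Δ 0.020).

1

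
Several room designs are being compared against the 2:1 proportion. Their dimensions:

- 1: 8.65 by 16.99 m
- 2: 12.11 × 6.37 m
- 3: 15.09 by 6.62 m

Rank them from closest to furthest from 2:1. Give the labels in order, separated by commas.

Ratios: 1 = 16.99 / 8.65 ≈ 1.964; 2 = 12.11 / 6.37 ≈ 1.901; 3 = 15.09 / 6.62 ≈ 2.279.
|Δ from 2.000|: 1 0.036; 2 0.099; 3 0.279.

1, 2, 3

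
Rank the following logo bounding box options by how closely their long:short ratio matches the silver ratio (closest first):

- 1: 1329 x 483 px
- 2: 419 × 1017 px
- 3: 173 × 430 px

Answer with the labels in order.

1: 1329/483 ≈ 2.752 → |2.752 − 2.414| = 0.338
2: 1017/419 ≈ 2.427 → |2.427 − 2.414| = 0.013
3: 430/173 ≈ 2.486 → |2.486 − 2.414| = 0.072

2, 3, 1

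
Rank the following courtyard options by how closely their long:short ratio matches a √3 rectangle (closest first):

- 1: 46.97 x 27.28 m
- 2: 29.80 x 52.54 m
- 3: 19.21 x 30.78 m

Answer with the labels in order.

Ratios: 1 = 46.97 / 27.28 ≈ 1.722; 2 = 52.54 / 29.80 ≈ 1.763; 3 = 30.78 / 19.21 ≈ 1.602.
|Δ from 1.732|: 1 0.010; 2 0.031; 3 0.130.

1, 2, 3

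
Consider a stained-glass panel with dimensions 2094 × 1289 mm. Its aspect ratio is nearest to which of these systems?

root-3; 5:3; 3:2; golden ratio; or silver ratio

Ratio = 2094 / 1289 ≈ 1.625.
Distances: root-3 1.732 (Δ 0.107); 5:3 1.667 (Δ 0.042); 3:2 1.500 (Δ 0.125); golden ratio 1.618 (Δ 0.007); silver ratio 2.414 (Δ 0.789).

golden ratio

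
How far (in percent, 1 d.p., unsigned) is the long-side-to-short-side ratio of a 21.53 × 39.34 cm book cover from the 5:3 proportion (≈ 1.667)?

9.6%

Ratio = 39.34 / 21.53 ≈ 1.8272.
Ideal 5:3 ≈ 1.6667. |1.8272 − 1.6667| / 1.6667 ≈ 9.63% → 9.6%.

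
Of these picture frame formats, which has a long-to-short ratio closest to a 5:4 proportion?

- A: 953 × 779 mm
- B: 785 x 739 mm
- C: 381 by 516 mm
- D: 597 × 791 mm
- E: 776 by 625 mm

Target 5:4 ≈ 1.250.
A: 1.223 (Δ0.027)  B: 1.062 (Δ0.188)  C: 1.354 (Δ0.104)  D: 1.325 (Δ0.075)  E: 1.242 (Δ0.008)

E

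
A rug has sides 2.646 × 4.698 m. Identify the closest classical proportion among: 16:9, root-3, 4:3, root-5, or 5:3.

Ratio = 4.698 / 2.646 ≈ 1.776.
Distances: 16:9 1.778 (Δ 0.002); root-3 1.732 (Δ 0.044); 4:3 1.333 (Δ 0.443); root-5 2.236 (Δ 0.460); 5:3 1.667 (Δ 0.109).

16:9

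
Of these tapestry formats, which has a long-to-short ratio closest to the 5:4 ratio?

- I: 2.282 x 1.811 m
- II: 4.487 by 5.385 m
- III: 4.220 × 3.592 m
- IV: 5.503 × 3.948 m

Target 5:4 ≈ 1.250.
I: 1.260 (Δ0.010)  II: 1.200 (Δ0.050)  III: 1.175 (Δ0.075)  IV: 1.394 (Δ0.144)

I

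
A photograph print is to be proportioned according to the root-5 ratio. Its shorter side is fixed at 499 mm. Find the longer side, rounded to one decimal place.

1115.8 mm

root-5 ≈ 2.23607.
Longer side = 499 × 2.23607 ≈ 1115.799 → 1115.8 mm.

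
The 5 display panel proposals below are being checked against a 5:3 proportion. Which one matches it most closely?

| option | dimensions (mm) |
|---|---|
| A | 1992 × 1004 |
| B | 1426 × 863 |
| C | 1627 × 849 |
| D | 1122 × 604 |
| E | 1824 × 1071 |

Target 5:3 ≈ 1.667.
A: 1.984 (Δ0.317)  B: 1.652 (Δ0.015)  C: 1.916 (Δ0.249)  D: 1.858 (Δ0.191)  E: 1.703 (Δ0.036)

B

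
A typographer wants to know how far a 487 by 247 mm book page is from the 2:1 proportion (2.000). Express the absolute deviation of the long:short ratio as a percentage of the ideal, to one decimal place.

1.4%

Ratio = 487 / 247 ≈ 1.9717.
Ideal 2:1 = 2.0000. |1.9717 − 2.0000| / 2.0000 ≈ 1.41% → 1.4%.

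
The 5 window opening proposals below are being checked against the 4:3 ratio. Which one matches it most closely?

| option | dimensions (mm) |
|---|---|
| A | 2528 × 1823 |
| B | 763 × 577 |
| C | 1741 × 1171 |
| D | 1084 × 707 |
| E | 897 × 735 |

B

Ratios (long/short): A ≈ 1.387; B ≈ 1.322; C ≈ 1.487; D ≈ 1.533; E ≈ 1.220.
4:3 ≈ 1.333; option B is nearest (Δ 0.011).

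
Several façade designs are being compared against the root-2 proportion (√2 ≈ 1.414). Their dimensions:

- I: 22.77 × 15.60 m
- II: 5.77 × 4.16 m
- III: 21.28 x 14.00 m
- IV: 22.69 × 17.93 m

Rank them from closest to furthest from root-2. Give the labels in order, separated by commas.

II, I, III, IV

Ratios: I = 22.77 / 15.60 ≈ 1.460; II = 5.77 / 4.16 ≈ 1.387; III = 21.28 / 14.00 ≈ 1.520; IV = 22.69 / 17.93 ≈ 1.265.
|Δ from 1.414|: I 0.046; II 0.027; III 0.106; IV 0.149.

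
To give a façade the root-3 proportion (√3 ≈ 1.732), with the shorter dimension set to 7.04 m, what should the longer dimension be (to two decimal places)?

12.19 m

root-3 ≈ 1.73205.
Longer side = 7.04 × 1.73205 ≈ 12.1936 → 12.19 m.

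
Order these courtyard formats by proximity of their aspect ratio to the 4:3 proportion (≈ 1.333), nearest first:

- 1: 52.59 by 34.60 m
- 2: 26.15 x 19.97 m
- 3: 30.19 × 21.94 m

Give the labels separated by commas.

1: 52.59/34.60 ≈ 1.520 → |1.520 − 1.333| = 0.187
2: 26.15/19.97 ≈ 1.309 → |1.309 − 1.333| = 0.024
3: 30.19/21.94 ≈ 1.376 → |1.376 − 1.333| = 0.043

2, 3, 1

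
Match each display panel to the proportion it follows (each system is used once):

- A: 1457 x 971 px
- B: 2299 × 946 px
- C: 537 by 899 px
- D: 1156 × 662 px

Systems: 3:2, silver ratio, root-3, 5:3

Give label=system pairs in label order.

A = 1457/971 ≈ 1.501 → 3:2 (1.500)
B = 2299/946 ≈ 2.430 → silver ratio (2.414)
C = 899/537 ≈ 1.674 → 5:3 (1.667)
D = 1156/662 ≈ 1.746 → root-3 (1.732)

A=3:2, B=silver ratio, C=5:3, D=root-3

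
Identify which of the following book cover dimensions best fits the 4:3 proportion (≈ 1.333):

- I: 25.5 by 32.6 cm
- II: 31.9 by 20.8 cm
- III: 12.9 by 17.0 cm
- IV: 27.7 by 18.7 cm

III

Target 4:3 ≈ 1.333.
I: 1.278 (Δ0.055)  II: 1.534 (Δ0.201)  III: 1.318 (Δ0.015)  IV: 1.481 (Δ0.148)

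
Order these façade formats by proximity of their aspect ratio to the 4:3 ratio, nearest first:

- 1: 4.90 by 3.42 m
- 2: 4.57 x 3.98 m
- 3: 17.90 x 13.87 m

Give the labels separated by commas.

3, 1, 2

Ratios: 1 = 4.90 / 3.42 ≈ 1.433; 2 = 4.57 / 3.98 ≈ 1.148; 3 = 17.90 / 13.87 ≈ 1.291.
|Δ from 1.333|: 1 0.100; 2 0.185; 3 0.042.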